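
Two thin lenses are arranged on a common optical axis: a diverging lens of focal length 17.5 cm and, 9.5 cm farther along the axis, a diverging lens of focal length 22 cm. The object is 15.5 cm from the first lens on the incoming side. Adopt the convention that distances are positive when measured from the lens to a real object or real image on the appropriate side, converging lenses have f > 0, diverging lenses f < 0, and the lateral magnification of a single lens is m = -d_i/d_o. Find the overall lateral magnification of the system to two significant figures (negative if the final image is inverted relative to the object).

0.29

First lens: d_i1 = 1/(1/(-17.5) - 1/15.5) = -8.220 cm.
m_1 = -(-8.220)/15.5 = 0.5303.
With d_i1 < 0 the first image is virtual and lies on the object side; the object distance for lens 2 is d_o2 = 9.5 - (-8.220) = 17.720 cm.
Second lens: d_i2 = 1/(1/(-22) - 1/(17.720)) = -9.815 cm.
m_2 = -(-9.815)/(17.720) = 0.5539.
Overall magnification: m = m_1 m_2 = 0.2937.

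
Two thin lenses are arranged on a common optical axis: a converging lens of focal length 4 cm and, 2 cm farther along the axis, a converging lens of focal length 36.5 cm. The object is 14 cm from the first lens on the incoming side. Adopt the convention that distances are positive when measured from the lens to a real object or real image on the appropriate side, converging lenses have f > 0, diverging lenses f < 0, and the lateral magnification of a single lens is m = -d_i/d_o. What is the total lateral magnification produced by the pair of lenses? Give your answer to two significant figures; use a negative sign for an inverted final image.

-0.36

First lens: d_i1 = 1/(1/4 - 1/14) = 5.600 cm.
m_1 = -(5.600)/14 = -0.4000.
This image would form 5.600 cm past lens 1, i.e. 3.600 cm beyond lens 2, so it is a virtual object for lens 2: d_o2 = 2 - 5.600 = -3.600 cm.
Second lens: d_i2 = 1/(1/36.5 - 1/(-3.600)) = 3.277 cm.
m_2 = -(3.277)/(-3.600) = 0.9102.
The system's lateral magnification is m_1 m_2 = (-0.4000)(0.9102) = -0.3641.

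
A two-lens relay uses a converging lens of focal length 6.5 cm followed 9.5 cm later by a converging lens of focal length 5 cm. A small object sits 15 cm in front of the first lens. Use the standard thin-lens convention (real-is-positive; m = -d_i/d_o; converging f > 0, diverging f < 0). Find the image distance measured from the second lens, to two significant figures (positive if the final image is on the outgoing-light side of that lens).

1.4 cm

Lens 1: 1/d_i1 = 1/f_1 - 1/d_o1 = 1/6.5 - 1/15 = 0.08718 cm^-1, so d_i1 = 11.471 cm.
Since 11.471 cm > 9.5 cm, the first image lies past the second lens and serves as a virtual object: d_o2 = L - d_i1 = -1.971 cm.
Lens 2: 1/d_i2 = 1/f_2 - 1/d_o2 = 1/5 - 1/(-1.971) = 0.70746 cm^-1, so d_i2 = 1.414 cm.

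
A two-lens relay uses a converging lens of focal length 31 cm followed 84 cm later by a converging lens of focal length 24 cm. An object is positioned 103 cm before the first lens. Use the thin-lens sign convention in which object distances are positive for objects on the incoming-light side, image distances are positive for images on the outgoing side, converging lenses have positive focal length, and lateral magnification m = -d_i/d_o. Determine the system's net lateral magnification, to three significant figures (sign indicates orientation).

0.660

First lens: d_i1 = 1/(1/31 - 1/103) = 44.347 cm.
m_1 = -(44.347)/103 = -0.4306.
Object distance for lens 2: d_o2 = 84 - 44.347 = 39.653 cm.
Second lens: d_i2 = 1/(1/24 - 1/(39.653)) = 60.799 cm.
m_2 = -(60.799)/(39.653) = -1.5333.
Total m = m_1 x m_2 = (-0.4306)(-1.5333) = 0.6602.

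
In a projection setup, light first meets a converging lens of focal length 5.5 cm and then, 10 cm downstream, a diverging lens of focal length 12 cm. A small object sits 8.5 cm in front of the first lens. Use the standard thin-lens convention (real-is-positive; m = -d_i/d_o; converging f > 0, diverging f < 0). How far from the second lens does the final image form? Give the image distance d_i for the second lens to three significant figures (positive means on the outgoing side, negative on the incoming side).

10.4 cm

First lens: d_i1 = 1/(1/5.5 - 1/8.5) = 15.583 cm.
Since 15.583 cm > 10 cm, the first image lies past the second lens and serves as a virtual object: d_o2 = L - d_i1 = -5.583 cm.
Second lens: d_i2 = 1/(1/(-12) - 1/(-5.583)) = 10.442 cm.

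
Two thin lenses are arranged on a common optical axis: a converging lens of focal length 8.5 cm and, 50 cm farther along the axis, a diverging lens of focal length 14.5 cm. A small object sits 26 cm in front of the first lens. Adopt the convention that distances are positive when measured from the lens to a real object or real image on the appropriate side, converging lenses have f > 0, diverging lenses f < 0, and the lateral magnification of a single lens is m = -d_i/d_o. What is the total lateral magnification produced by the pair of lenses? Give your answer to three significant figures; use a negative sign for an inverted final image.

First lens: d_i1 = 1/(1/8.5 - 1/26) = 12.629 cm.
m_1 = -(12.629)/26 = -0.4857.
The intermediate image is 12.629 cm to the right of lens 1, so d_o2 = L - d_i1 = 50 - 12.629 = 37.371 cm.
Second lens: d_i2 = 1/(1/(-14.5) - 1/(37.371)) = -10.447 cm.
m_2 = -(-10.447)/(37.371) = 0.2795.
Total m = m_1 x m_2 = (-0.4857)(0.2795) = -0.1358.

-0.136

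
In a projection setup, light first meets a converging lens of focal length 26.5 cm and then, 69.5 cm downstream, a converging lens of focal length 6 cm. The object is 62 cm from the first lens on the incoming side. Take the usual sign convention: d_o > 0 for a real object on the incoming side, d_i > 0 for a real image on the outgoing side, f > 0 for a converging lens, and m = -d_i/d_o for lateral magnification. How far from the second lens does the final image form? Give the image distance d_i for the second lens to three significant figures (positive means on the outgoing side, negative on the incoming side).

First lens: d_i1 = 1/(1/26.5 - 1/62) = 46.282 cm.
The intermediate image is 46.282 cm to the right of lens 1, so d_o2 = L - d_i1 = 69.5 - 46.282 = 23.218 cm.
Second lens: d_i2 = 1/(1/6 - 1/(23.218)) = 8.091 cm.

8.09 cm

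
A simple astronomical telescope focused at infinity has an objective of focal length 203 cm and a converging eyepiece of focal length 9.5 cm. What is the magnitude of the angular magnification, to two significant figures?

21

|M| = f_obj/|f_eye| = 203/9.5 = 21.368.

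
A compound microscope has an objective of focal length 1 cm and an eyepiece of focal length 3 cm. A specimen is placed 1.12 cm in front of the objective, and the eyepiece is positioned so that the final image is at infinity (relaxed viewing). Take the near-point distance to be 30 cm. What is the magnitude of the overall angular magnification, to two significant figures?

Objective: 1/d_i = 1/f_obj - 1/d_o = 1/1 - 1/1.12 = 0.10714 cm^-1, so d_i = 9.333 cm.
m_obj = -d_i/d_o = -9.333/1.12 = -8.333.
Eyepiece angular magnification (image at infinity): M_eye = D/f_e = 30/3 = 10.000.
Overall M = m_obj x M_eye = (-8.333)(10.000) = -83.33.
|M| = 83.33.

83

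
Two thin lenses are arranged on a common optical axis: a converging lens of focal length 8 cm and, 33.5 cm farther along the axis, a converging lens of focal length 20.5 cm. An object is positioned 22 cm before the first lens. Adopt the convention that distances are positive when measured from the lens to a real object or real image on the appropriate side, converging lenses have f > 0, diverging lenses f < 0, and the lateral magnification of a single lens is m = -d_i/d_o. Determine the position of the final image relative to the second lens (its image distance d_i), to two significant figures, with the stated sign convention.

Applying the thin-lens equation to the first lens, 1/8 = 1/22 + 1/d_i1, which gives d_i1 = 12.571 cm.
Object distance for lens 2: d_o2 = 33.5 - 12.571 = 20.929 cm.
Applying the thin-lens equation again with f_2 = 20.5 cm and d_o2 = 20.929 cm gives d_i2 = 1001.083 cm.

1000 cm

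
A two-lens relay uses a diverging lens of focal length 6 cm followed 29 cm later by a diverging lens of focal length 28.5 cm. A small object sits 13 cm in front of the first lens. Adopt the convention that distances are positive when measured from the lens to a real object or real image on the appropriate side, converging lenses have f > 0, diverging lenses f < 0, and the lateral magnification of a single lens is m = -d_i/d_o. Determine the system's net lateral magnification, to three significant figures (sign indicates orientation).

Applying the thin-lens equation to the first lens, 1/(-6) = 1/13 + 1/d_i1, which gives d_i1 = -4.105 cm.
Its lateral magnification is m_1 = -d_i1/d_o1 = -(-4.105)/13 = 0.3158.
The intermediate image is virtual, 4.105 cm to the left of lens 1, so d_o2 = L - d_i1 = 29 - (-4.105) = 33.105 cm.
Applying the thin-lens equation again with f_2 = -28.5 cm and d_o2 = 33.105 cm gives d_i2 = -15.315 cm.
m_2 = -(-15.315)/(33.105) = 0.4626.
Total m = m_1 x m_2 = (0.3158)(0.4626) = 0.1461.

0.146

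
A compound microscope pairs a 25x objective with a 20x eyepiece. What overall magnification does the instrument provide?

The overall magnification of a compound microscope is the product of the objective and eyepiece magnifications:
M = M_obj x M_eye = 25 x 20 = 500.

500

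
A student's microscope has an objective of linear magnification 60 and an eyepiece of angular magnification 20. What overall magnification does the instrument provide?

The overall magnification of a compound microscope is the product of the objective and eyepiece magnifications:
M = M_obj x M_eye = 60 x 20 = 1200.

1200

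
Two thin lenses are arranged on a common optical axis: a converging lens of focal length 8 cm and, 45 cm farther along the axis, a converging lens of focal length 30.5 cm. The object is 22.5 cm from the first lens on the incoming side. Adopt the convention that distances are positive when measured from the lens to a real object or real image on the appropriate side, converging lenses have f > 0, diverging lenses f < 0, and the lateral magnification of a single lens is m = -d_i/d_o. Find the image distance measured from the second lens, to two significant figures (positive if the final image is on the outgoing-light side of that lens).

480 cm

Applying the thin-lens equation to the first lens, 1/8 = 1/22.5 + 1/d_i1, which gives d_i1 = 12.414 cm.
Object distance for lens 2: d_o2 = 45 - 12.414 = 32.586 cm.
Applying the thin-lens equation again with f_2 = 30.5 cm and d_o2 = 32.586 cm gives d_i2 = 476.405 cm.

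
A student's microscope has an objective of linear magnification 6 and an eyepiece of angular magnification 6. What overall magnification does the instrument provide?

The overall magnification of a compound microscope is the product of the objective and eyepiece magnifications:
M = M_obj x M_eye = 6 x 6 = 36.

36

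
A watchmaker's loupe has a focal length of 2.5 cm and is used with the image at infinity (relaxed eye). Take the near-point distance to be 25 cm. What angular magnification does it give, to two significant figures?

M = D/f = 25/2.5 = 10.000.

10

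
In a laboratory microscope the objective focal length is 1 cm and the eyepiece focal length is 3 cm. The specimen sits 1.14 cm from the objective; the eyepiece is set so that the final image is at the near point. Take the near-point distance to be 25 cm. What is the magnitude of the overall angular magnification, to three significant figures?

66.7

Objective: 1/d_i = 1/f_obj - 1/d_o = 1/1 - 1/1.14 = 0.12281 cm^-1, so d_i = 8.143 cm.
m_obj = -d_i/d_o = -8.143/1.14 = -7.143.
Eyepiece angular magnification (image at near point): M_eye = 1 + D/f_e = 1 + 25/3 = 9.333.
Overall M = m_obj x M_eye = (-7.143)(9.333) = -66.67.
|M| = 66.67.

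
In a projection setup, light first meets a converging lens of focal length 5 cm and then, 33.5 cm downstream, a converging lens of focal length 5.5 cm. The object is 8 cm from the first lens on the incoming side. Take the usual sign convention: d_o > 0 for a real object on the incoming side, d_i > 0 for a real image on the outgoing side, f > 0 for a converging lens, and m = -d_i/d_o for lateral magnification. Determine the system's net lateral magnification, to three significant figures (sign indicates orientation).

0.625

First lens: d_i1 = 1/(1/5 - 1/8) = 13.333 cm.
m_1 = -(13.333)/8 = -1.6667.
That image sits 20.167 cm in front of the second lens, so d_o2 = 20.167 cm.
Second lens: d_i2 = 1/(1/5.5 - 1/(20.167)) = 7.562 cm.
m_2 = -(7.562)/(20.167) = -0.3750.
The system's lateral magnification is m_1 m_2 = (-1.6667)(-0.3750) = 0.6250.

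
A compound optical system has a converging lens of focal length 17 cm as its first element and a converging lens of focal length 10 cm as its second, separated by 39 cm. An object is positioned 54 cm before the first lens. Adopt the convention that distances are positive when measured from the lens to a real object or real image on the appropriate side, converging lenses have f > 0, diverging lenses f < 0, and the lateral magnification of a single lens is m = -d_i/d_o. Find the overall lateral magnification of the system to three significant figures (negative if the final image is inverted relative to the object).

1.10

Lens 1: 1/d_i1 = 1/f_1 - 1/d_o1 = 1/17 - 1/54 = 0.04031 cm^-1, so d_i1 = 24.811 cm.
m_1 = -(24.811)/54 = -0.4595.
That image sits 14.189 cm in front of the second lens, so d_o2 = 14.189 cm.
Lens 2: 1/d_i2 = 1/f_2 - 1/d_o2 = 1/10 - 1/(14.189) = 0.02952 cm^-1, so d_i2 = 33.871 cm.
m_2 = -(33.871)/(14.189) = -2.3871.
Total m = m_1 x m_2 = (-0.4595)(-2.3871) = 1.0968.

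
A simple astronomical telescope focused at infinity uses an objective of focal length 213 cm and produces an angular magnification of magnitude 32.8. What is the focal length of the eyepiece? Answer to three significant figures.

|M| = f_obj/f_eye, so f_eye = f_obj/|M| = 213/32.8 = 6.494 cm.

6.49 cm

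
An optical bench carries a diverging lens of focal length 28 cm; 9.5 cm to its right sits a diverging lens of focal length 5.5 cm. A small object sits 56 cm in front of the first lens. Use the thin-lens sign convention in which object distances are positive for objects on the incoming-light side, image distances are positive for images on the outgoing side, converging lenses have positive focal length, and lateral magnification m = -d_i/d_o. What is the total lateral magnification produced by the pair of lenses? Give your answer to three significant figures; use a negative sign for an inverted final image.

First lens: d_i1 = 1/(1/(-28) - 1/56) = -18.667 cm.
m_1 = -(-18.667)/56 = 0.3333.
The intermediate image is virtual, 18.667 cm to the left of lens 1, so d_o2 = L - d_i1 = 9.5 - (-18.667) = 28.167 cm.
Second lens: d_i2 = 1/(1/(-5.5) - 1/(28.167)) = -4.601 cm.
m_2 = -(-4.601)/(28.167) = 0.1634.
Overall magnification: m = m_1 m_2 = 0.0545.

0.0545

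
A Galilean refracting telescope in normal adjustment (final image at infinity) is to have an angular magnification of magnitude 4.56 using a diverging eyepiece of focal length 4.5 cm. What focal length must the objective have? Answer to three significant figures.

|M| = f_obj/|f_eye|, so f_obj = |M| x |f_eye| = 4.56 x 4.5 = 20.520 cm.

20.5 cm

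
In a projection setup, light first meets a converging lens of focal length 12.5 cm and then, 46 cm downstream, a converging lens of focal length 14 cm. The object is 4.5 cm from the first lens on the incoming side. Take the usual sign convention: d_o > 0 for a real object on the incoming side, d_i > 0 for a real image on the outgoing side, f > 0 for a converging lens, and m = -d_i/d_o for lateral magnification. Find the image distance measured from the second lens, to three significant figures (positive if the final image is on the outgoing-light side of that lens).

Lens 1: 1/d_i1 = 1/f_1 - 1/d_o1 = 1/12.5 - 1/4.5 = -0.14222 cm^-1, so d_i1 = -7.031 cm.
With d_i1 < 0 the first image is virtual and lies on the object side; the object distance for lens 2 is d_o2 = 46 - (-7.031) = 53.031 cm.
Lens 2: 1/d_i2 = 1/f_2 - 1/d_o2 = 1/14 - 1/(53.031) = 0.05257 cm^-1, so d_i2 = 19.022 cm.

19.0 cm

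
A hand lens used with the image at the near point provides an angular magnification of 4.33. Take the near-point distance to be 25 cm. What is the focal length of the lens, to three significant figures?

For the image at the near point, M = 1 + D/f.
f = D/(M - 1) = 25/(4.33 - 1) = 7.508 cm.

7.51 cm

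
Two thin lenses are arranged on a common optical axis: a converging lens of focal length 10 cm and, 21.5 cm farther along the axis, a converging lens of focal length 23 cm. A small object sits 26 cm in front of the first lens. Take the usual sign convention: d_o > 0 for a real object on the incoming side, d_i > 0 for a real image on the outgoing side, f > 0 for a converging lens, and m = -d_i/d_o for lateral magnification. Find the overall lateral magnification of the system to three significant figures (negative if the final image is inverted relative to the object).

Applying the thin-lens equation to the first lens, 1/10 = 1/26 + 1/d_i1, which gives d_i1 = 16.250 cm.
Its lateral magnification is m_1 = -d_i1/d_o1 = -(16.250)/26 = -0.6250.
That image sits 5.250 cm in front of the second lens, so d_o2 = 5.250 cm.
Applying the thin-lens equation again with f_2 = 23 cm and d_o2 = 5.250 cm gives d_i2 = -6.803 cm.
m_2 = -(-6.803)/(5.250) = 1.2958.
The system's lateral magnification is m_1 m_2 = (-0.6250)(1.2958) = -0.8099.

-0.810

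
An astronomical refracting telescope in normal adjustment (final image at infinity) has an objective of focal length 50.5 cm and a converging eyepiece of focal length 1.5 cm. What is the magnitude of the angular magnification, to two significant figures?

34

|M| = f_obj/|f_eye| = 50.5/1.5 = 33.667.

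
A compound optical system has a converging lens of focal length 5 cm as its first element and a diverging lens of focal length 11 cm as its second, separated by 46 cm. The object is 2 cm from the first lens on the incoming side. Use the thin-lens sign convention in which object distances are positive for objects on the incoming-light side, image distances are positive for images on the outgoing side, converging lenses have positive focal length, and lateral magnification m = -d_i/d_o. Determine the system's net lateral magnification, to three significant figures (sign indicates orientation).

Lens 1: 1/d_i1 = 1/f_1 - 1/d_o1 = 1/5 - 1/2 = -0.30000 cm^-1, so d_i1 = -3.333 cm.
m_1 = -(-3.333)/2 = 1.6667.
With d_i1 < 0 the first image is virtual and lies on the object side; the object distance for lens 2 is d_o2 = 46 - (-3.333) = 49.333 cm.
Lens 2: 1/d_i2 = 1/f_2 - 1/d_o2 = 1/(-11) - 1/(49.333) = -0.11118 cm^-1, so d_i2 = -8.994 cm.
m_2 = -(-8.994)/(49.333) = 0.1823.
Total m = m_1 x m_2 = (1.6667)(0.1823) = 0.3039.

0.304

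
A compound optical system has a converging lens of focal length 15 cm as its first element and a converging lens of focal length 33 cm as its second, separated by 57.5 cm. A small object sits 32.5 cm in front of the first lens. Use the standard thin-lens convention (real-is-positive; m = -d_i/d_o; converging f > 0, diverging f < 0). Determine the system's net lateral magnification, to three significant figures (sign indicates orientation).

-8.43

Lens 1: 1/d_i1 = 1/f_1 - 1/d_o1 = 1/15 - 1/32.5 = 0.03590 cm^-1, so d_i1 = 27.857 cm.
m_1 = -(27.857)/32.5 = -0.8571.
The intermediate image is 27.857 cm to the right of lens 1, so d_o2 = L - d_i1 = 57.5 - 27.857 = 29.643 cm.
Lens 2: 1/d_i2 = 1/f_2 - 1/d_o2 = 1/33 - 1/(29.643) = -0.00343 cm^-1, so d_i2 = -291.383 cm.
m_2 = -(-291.383)/(29.643) = 9.8298.
Total m = m_1 x m_2 = (-0.8571)(9.8298) = -8.4255.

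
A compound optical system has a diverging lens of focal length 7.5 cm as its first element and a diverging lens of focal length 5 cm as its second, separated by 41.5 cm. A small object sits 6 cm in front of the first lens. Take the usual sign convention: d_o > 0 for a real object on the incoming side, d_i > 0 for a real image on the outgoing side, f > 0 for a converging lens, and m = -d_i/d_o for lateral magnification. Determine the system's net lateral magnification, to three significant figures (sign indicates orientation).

0.0557

Lens 1: 1/d_i1 = 1/f_1 - 1/d_o1 = 1/(-7.5) - 1/6 = -0.30000 cm^-1, so d_i1 = -3.333 cm.
m_1 = -(-3.333)/6 = 0.5556.
With d_i1 < 0 the first image is virtual and lies on the object side; the object distance for lens 2 is d_o2 = 41.5 - (-3.333) = 44.833 cm.
Lens 2: 1/d_i2 = 1/f_2 - 1/d_o2 = 1/(-5) - 1/(44.833) = -0.22230 cm^-1, so d_i2 = -4.498 cm.
m_2 = -(-4.498)/(44.833) = 0.1003.
The system's lateral magnification is m_1 m_2 = (0.5556)(0.1003) = 0.0557.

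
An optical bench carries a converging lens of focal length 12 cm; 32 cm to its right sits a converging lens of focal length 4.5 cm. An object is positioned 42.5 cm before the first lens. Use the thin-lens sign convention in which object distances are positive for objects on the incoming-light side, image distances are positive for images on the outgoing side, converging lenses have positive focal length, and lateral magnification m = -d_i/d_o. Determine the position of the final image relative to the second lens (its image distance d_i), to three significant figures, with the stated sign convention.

6.38 cm

Applying the thin-lens equation to the first lens, 1/12 = 1/42.5 + 1/d_i1, which gives d_i1 = 16.721 cm.
The intermediate image is 16.721 cm to the right of lens 1, so d_o2 = L - d_i1 = 32 - 16.721 = 15.279 cm.
Applying the thin-lens equation again with f_2 = 4.5 cm and d_o2 = 15.279 cm gives d_i2 = 6.379 cm.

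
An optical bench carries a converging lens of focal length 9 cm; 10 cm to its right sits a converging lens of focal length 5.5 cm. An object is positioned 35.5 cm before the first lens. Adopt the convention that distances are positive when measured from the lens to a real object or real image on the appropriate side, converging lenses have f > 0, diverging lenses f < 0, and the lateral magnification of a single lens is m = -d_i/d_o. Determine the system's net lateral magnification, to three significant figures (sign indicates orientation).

First lens: d_i1 = 1/(1/9 - 1/35.5) = 12.057 cm.
m_1 = -(12.057)/35.5 = -0.3396.
Since 12.057 cm > 10 cm, the first image lies past the second lens and serves as a virtual object: d_o2 = L - d_i1 = -2.057 cm.
Second lens: d_i2 = 1/(1/5.5 - 1/(-2.057)) = 1.497 cm.
m_2 = -(1.497)/(-2.057) = 0.7278.
Overall magnification: m = m_1 m_2 = -0.2472.

-0.247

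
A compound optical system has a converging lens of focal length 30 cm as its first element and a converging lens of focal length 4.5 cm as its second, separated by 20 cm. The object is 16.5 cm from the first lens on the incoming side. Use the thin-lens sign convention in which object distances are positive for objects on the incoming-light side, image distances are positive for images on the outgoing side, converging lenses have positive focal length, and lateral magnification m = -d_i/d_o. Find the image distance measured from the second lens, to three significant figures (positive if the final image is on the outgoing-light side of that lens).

4.89 cm

Applying the thin-lens equation to the first lens, 1/30 = 1/16.5 + 1/d_i1, which gives d_i1 = -36.667 cm.
With d_i1 < 0 the first image is virtual and lies on the object side; the object distance for lens 2 is d_o2 = 20 - (-36.667) = 56.667 cm.
Applying the thin-lens equation again with f_2 = 4.5 cm and d_o2 = 56.667 cm gives d_i2 = 4.888 cm.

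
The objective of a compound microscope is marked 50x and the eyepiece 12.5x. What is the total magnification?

625

The overall magnification of a compound microscope is the product of the objective and eyepiece magnifications:
M = M_obj x M_eye = 50 x 12.5 = 625.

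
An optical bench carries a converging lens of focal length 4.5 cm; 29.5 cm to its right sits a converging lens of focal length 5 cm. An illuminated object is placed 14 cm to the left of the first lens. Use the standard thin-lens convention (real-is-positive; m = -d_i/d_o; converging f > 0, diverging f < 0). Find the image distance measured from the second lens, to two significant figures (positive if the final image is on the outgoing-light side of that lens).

Lens 1: 1/d_i1 = 1/f_1 - 1/d_o1 = 1/4.5 - 1/14 = 0.15079 cm^-1, so d_i1 = 6.632 cm.
The intermediate image is 6.632 cm to the right of lens 1, so d_o2 = L - d_i1 = 29.5 - 6.632 = 22.868 cm.
Lens 2: 1/d_i2 = 1/f_2 - 1/d_o2 = 1/5 - 1/(22.868) = 0.15627 cm^-1, so d_i2 = 6.399 cm.

6.4 cm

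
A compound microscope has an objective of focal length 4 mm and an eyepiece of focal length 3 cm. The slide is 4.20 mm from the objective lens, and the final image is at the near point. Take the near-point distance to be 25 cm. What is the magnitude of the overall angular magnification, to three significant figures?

Convert to cm: f_obj = 4 mm = 0.4 cm; d_o = 4.20 mm = 0.42 cm.
Objective: 1/d_i = 1/f_obj - 1/d_o = 1/0.4 - 1/0.42 = 0.11905 cm^-1, so d_i = 8.400 cm.
m_obj = -d_i/d_o = -8.400/0.42 = -20.000.
Eyepiece angular magnification (image at near point): M_eye = 1 + D/f_e = 1 + 25/3 = 9.333.
Overall M = m_obj x M_eye = (-20.000)(9.333) = -186.67.
|M| = 186.67.

187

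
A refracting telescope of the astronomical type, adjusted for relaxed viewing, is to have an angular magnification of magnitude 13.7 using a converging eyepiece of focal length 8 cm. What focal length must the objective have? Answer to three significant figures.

110 cm

|M| = f_obj/|f_eye|, so f_obj = |M| x |f_eye| = 13.7 x 8 = 109.600 cm.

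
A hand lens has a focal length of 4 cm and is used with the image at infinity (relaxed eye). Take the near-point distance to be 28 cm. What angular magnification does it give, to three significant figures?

7.00

M = D/f = 28/4 = 7.000.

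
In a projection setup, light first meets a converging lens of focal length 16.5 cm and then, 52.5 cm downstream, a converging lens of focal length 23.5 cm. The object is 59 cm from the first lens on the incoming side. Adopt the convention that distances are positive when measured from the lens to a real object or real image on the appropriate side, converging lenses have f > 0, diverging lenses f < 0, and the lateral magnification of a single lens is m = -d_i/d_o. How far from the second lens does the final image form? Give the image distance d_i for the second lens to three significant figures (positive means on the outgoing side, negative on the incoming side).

114 cm

First lens: d_i1 = 1/(1/16.5 - 1/59) = 22.906 cm.
Object distance for lens 2: d_o2 = 52.5 - 22.906 = 29.594 cm.
Second lens: d_i2 = 1/(1/23.5 - 1/(29.594)) = 114.120 cm.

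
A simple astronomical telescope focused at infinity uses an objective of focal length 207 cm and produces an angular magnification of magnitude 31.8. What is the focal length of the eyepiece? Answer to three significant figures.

|M| = f_obj/f_eye, so f_eye = f_obj/|M| = 207/31.8 = 6.509 cm.

6.51 cm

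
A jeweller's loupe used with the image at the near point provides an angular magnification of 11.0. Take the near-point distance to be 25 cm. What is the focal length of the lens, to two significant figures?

2.5 cm

For the image at the near point, M = 1 + D/f.
f = D/(M - 1) = 25/(11.0 - 1) = 2.500 cm.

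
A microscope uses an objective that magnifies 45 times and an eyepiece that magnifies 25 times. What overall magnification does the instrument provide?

1125

The overall magnification of a compound microscope is the product of the objective and eyepiece magnifications:
M = M_obj x M_eye = 45 x 25 = 1125.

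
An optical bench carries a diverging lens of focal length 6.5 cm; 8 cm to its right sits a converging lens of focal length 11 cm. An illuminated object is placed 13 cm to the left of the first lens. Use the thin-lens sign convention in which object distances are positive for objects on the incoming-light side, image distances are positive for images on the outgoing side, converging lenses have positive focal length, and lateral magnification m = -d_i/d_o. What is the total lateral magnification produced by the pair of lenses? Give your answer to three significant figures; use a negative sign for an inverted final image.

-2.75

First lens: d_i1 = 1/(1/(-6.5) - 1/13) = -4.333 cm.
m_1 = -(-4.333)/13 = 0.3333.
With d_i1 < 0 the first image is virtual and lies on the object side; the object distance for lens 2 is d_o2 = 8 - (-4.333) = 12.333 cm.
Second lens: d_i2 = 1/(1/11 - 1/(12.333)) = 101.750 cm.
m_2 = -(101.750)/(12.333) = -8.2500.
The system's lateral magnification is m_1 m_2 = (0.3333)(-8.2500) = -2.7500.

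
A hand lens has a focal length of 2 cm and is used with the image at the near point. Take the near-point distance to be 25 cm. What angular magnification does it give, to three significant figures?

13.5

M = 1 + D/f = 1 + 25/2 = 13.500.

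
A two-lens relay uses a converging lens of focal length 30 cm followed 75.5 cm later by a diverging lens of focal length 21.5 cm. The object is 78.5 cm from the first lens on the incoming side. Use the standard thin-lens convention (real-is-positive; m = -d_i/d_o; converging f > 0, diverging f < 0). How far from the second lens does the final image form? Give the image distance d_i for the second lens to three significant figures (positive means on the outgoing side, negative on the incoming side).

Lens 1: 1/d_i1 = 1/f_1 - 1/d_o1 = 1/30 - 1/78.5 = 0.02059 cm^-1, so d_i1 = 48.557 cm.
Object distance for lens 2: d_o2 = 75.5 - 48.557 = 26.943 cm.
Lens 2: 1/d_i2 = 1/f_2 - 1/d_o2 = 1/(-21.5) - 1/(26.943) = -0.08363 cm^-1, so d_i2 = -11.958 cm.

-12.0 cm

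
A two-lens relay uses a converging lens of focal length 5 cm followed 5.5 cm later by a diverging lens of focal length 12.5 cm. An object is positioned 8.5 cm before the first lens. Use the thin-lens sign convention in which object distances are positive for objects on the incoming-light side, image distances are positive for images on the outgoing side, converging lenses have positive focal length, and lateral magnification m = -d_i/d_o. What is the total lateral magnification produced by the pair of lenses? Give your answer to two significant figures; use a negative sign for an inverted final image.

-3.0

First lens: d_i1 = 1/(1/5 - 1/8.5) = 12.143 cm.
m_1 = -(12.143)/8.5 = -1.4286.
This image would form 12.143 cm past lens 1, i.e. 6.643 cm beyond lens 2, so it is a virtual object for lens 2: d_o2 = 5.5 - 12.143 = -6.643 cm.
Second lens: d_i2 = 1/(1/(-12.5) - 1/(-6.643)) = 14.177 cm.
m_2 = -(14.177)/(-6.643) = 2.1341.
The system's lateral magnification is m_1 m_2 = (-1.4286)(2.1341) = -3.0488.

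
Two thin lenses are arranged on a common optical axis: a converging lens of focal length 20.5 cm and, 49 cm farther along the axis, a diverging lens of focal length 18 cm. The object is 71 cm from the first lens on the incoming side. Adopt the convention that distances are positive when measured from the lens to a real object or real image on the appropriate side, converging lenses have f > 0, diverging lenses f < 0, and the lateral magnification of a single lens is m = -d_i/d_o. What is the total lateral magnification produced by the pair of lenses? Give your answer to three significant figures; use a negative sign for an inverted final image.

-0.191

Lens 1: 1/d_i1 = 1/f_1 - 1/d_o1 = 1/20.5 - 1/71 = 0.03470 cm^-1, so d_i1 = 28.822 cm.
m_1 = -(28.822)/71 = -0.4059.
Object distance for lens 2: d_o2 = 49 - 28.822 = 20.178 cm.
Lens 2: 1/d_i2 = 1/f_2 - 1/d_o2 = 1/(-18) - 1/(20.178) = -0.10511 cm^-1, so d_i2 = -9.513 cm.
m_2 = -(-9.513)/(20.178) = 0.4715.
The system's lateral magnification is m_1 m_2 = (-0.4059)(0.4715) = -0.1914.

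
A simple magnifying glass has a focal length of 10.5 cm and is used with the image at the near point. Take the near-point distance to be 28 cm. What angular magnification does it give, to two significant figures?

3.7

M = 1 + D/f = 1 + 28/10.5 = 3.667.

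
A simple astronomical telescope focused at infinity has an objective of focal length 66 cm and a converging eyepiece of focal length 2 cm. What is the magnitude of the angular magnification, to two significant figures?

33

|M| = f_obj/|f_eye| = 66/2 = 33.000.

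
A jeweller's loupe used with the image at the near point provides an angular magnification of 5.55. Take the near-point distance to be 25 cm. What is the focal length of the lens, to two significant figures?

5.5 cm

For the image at the near point, M = 1 + D/f.
f = D/(M - 1) = 25/(5.55 - 1) = 5.495 cm.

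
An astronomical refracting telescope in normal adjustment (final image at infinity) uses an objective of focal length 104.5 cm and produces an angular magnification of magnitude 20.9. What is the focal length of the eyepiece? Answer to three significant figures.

|M| = f_obj/f_eye, so f_eye = f_obj/|M| = 104.5/20.9 = 5.000 cm.

5.00 cm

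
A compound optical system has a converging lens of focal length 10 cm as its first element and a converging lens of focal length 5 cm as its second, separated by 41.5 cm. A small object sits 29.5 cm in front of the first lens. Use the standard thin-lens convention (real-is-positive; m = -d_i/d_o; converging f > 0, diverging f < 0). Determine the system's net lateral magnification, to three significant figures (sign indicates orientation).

First lens: d_i1 = 1/(1/10 - 1/29.5) = 15.128 cm.
m_1 = -(15.128)/29.5 = -0.5128.
That image sits 26.372 cm in front of the second lens, so d_o2 = 26.372 cm.
Second lens: d_i2 = 1/(1/5 - 1/(26.372)) = 6.170 cm.
m_2 = -(6.170)/(26.372) = -0.2340.
Total m = m_1 x m_2 = (-0.5128)(-0.2340) = 0.1200.

0.120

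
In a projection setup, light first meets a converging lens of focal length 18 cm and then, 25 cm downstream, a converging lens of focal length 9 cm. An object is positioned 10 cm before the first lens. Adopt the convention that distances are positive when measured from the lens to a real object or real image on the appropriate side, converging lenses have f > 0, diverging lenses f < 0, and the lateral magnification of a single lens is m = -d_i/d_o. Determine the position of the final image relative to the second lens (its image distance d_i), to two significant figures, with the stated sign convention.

11 cm

Applying the thin-lens equation to the first lens, 1/18 = 1/10 + 1/d_i1, which gives d_i1 = -22.500 cm.
With d_i1 < 0 the first image is virtual and lies on the object side; the object distance for lens 2 is d_o2 = 25 - (-22.500) = 47.500 cm.
Applying the thin-lens equation again with f_2 = 9 cm and d_o2 = 47.500 cm gives d_i2 = 11.104 cm.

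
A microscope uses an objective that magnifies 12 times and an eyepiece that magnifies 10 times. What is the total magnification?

The overall magnification of a compound microscope is the product of the objective and eyepiece magnifications:
M = M_obj x M_eye = 12 x 10 = 120.

120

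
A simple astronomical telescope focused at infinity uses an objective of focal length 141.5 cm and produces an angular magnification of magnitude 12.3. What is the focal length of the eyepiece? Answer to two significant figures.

|M| = f_obj/f_eye, so f_eye = f_obj/|M| = 141.5/12.3 = 11.504 cm.

12 cm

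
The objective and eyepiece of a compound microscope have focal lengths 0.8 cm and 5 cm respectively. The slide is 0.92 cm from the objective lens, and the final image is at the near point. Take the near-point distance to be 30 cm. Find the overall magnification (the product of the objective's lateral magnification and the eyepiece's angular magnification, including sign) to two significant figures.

-47

Objective: 1/d_i = 1/f_obj - 1/d_o = 1/0.8 - 1/0.92 = 0.16304 cm^-1, so d_i = 6.133 cm.
m_obj = -d_i/d_o = -6.133/0.92 = -6.667.
Eyepiece angular magnification (image at near point): M_eye = 1 + D/f_e = 1 + 30/5 = 7.000.
Overall M = m_obj x M_eye = (-6.667)(7.000) = -46.67.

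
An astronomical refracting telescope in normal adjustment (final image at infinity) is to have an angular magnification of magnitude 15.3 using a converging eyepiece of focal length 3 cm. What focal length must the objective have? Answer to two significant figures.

46 cm

|M| = f_obj/|f_eye|, so f_obj = |M| x |f_eye| = 15.3 x 3 = 45.900 cm.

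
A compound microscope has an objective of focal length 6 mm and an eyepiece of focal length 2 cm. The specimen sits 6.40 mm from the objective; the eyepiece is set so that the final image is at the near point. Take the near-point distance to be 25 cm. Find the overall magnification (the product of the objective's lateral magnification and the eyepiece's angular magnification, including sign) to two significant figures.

-200

Convert to cm: f_obj = 6 mm = 0.6 cm; d_o = 6.40 mm = 0.64 cm.
Objective: 1/d_i = 1/f_obj - 1/d_o = 1/0.6 - 1/0.64 = 0.10417 cm^-1, so d_i = 9.600 cm.
m_obj = -d_i/d_o = -9.600/0.64 = -15.000.
Eyepiece angular magnification (image at near point): M_eye = 1 + D/f_e = 1 + 25/2 = 13.500.
Overall M = m_obj x M_eye = (-15.000)(13.500) = -202.50.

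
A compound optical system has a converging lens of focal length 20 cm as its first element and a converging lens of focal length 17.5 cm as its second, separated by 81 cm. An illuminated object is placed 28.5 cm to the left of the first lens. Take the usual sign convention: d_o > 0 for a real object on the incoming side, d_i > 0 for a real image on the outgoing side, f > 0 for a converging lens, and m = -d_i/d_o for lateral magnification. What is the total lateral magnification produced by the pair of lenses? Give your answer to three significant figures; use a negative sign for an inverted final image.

-11.6

First lens: d_i1 = 1/(1/20 - 1/28.5) = 67.059 cm.
m_1 = -(67.059)/28.5 = -2.3529.
That image sits 13.941 cm in front of the second lens, so d_o2 = 13.941 cm.
Second lens: d_i2 = 1/(1/17.5 - 1/(13.941)) = -68.554 cm.
m_2 = -(-68.554)/(13.941) = 4.9174.
Total m = m_1 x m_2 = (-2.3529)(4.9174) = -11.5702.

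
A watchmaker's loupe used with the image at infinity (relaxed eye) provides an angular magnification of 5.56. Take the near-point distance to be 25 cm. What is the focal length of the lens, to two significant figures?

4.5 cm

For the image at infinity, M = D/f.
f = D/M = 25/5.56 = 4.496 cm.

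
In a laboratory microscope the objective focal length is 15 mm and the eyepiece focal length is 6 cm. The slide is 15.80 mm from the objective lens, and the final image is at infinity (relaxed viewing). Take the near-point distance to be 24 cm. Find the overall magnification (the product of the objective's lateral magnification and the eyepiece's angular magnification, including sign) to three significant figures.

-75.0

Convert to cm: f_obj = 15 mm = 1.5 cm; d_o = 15.80 mm = 1.58 cm.
Objective: 1/d_i = 1/f_obj - 1/d_o = 1/1.5 - 1/1.58 = 0.03376 cm^-1, so d_i = 29.625 cm.
m_obj = -d_i/d_o = -29.625/1.58 = -18.750.
Eyepiece angular magnification (image at infinity): M_eye = D/f_e = 24/6 = 4.000.
Overall M = m_obj x M_eye = (-18.750)(4.000) = -75.00.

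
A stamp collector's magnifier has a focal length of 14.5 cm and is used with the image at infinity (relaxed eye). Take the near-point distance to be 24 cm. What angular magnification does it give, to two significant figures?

M = D/f = 24/14.5 = 1.655.

1.7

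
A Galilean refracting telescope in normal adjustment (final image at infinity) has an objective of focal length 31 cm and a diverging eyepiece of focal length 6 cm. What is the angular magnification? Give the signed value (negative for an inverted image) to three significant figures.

5.17

M = -f_obj/f_eye = -31/(-6) = 5.167.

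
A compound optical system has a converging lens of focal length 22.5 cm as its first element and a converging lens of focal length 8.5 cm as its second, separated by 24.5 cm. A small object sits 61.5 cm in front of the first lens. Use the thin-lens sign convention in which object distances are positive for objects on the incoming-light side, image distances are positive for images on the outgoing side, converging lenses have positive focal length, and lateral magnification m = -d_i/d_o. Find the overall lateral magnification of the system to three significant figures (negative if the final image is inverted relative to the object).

First lens: d_i1 = 1/(1/22.5 - 1/61.5) = 35.481 cm.
m_1 = -(35.481)/61.5 = -0.5769.
This image would form 35.481 cm past lens 1, i.e. 10.981 cm beyond lens 2, so it is a virtual object for lens 2: d_o2 = 24.5 - 35.481 = -10.981 cm.
Second lens: d_i2 = 1/(1/8.5 - 1/(-10.981)) = 4.791 cm.
m_2 = -(4.791)/(-10.981) = 0.4363.
The system's lateral magnification is m_1 m_2 = (-0.5769)(0.4363) = -0.2517.

-0.252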